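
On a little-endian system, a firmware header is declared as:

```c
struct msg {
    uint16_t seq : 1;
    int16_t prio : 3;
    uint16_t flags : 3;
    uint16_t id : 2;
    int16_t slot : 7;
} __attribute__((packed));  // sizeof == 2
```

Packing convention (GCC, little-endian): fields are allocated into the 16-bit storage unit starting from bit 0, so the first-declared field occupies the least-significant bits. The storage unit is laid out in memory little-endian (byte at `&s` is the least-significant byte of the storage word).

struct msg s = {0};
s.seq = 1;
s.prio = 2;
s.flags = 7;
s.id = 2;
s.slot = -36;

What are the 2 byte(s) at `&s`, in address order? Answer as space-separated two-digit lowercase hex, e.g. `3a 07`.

75 b9

seq (1b) val=1 bits=0x1 at bit 0: 0x0001
prio (3b) val=2 bits=0x2 at bit 1: 0x0005
flags (3b) val=7 bits=0x7 at bit 4: 0x0075
id (2b) val=2 bits=0x2 at bit 7: 0x0175
slot (7b) val=-36 bits=0x5c at bit 9: 0xb975
word = 0xb975 → little-endian bytes:
  [0]=0x75  [1]=0xb9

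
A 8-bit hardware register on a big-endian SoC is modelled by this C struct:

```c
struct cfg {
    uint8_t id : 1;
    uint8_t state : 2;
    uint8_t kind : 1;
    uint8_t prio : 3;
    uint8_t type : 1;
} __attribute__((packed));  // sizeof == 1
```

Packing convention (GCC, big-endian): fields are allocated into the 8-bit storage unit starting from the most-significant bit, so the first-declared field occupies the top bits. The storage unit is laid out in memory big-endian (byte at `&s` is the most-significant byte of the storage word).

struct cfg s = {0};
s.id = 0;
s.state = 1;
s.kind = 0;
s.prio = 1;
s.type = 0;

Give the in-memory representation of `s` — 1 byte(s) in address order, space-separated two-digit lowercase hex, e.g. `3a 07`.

id (1b) val=0 bits=0x0 at bit 7: 0x00
state (2b) val=1 bits=0x1 at bit 5: 0x20
kind (1b) val=0 bits=0x0 at bit 4: 0x20
prio (3b) val=1 bits=0x1 at bit 1: 0x22
type (1b) val=0 bits=0x0 at bit 0: 0x22
word = 0x22 → big-endian bytes:
  [0]=0x22

22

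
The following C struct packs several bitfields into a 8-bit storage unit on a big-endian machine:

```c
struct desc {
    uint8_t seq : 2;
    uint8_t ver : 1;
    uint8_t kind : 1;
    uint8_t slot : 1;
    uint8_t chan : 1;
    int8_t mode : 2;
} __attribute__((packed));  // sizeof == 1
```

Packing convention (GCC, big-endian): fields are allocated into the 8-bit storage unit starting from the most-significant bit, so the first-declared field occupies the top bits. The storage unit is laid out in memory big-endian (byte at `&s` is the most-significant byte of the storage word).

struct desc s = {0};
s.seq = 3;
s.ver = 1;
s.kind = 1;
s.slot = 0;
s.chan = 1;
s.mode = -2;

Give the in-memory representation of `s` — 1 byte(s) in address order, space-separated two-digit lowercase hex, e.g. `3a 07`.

f6

seq (2b) val=3 bits=0x3 at bit 6: 0xc0
ver (1b) val=1 bits=0x1 at bit 5: 0xe0
kind (1b) val=1 bits=0x1 at bit 4: 0xf0
slot (1b) val=0 bits=0x0 at bit 3: 0xf0
chan (1b) val=1 bits=0x1 at bit 2: 0xf4
mode (2b) val=-2 bits=0x2 at bit 0: 0xf6
word = 0xf6 → big-endian bytes:
  [0]=0xf6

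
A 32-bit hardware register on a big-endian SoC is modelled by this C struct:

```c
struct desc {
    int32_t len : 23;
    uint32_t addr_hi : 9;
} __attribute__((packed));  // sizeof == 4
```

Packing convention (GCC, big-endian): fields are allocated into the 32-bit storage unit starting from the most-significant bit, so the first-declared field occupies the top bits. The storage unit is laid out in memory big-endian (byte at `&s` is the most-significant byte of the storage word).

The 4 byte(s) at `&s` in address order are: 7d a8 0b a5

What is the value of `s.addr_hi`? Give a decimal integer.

421

[0]=0x7d [1]=0xa8 [2]=0x0b [3]=0xa5 (big-endian) → word 0x7da80ba5
len [9+:23] = (word>>9) & 0x7fffff = 4117509
addr_hi [0+:9] = (word>>0) & 0x1ff = 421  ←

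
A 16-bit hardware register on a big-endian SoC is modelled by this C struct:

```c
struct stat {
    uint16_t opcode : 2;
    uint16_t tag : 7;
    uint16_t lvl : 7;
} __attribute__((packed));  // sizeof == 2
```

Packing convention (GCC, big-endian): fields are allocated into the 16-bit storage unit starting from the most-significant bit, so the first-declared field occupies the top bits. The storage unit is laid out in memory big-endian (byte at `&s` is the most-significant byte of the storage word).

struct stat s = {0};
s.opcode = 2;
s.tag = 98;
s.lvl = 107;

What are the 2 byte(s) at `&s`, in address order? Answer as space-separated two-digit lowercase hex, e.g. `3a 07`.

[14+:2] opcode=2 & 0x3 = 0x2; word=0x8000
[7+:7] tag=98 & 0x7f = 0x62; word=0xb100
[0+:7] lvl=107 & 0x7f = 0x6b; word=0xb16b
word = 0xb16b → big-endian bytes:
  [0]=0xb1  [1]=0x6b

b1 6b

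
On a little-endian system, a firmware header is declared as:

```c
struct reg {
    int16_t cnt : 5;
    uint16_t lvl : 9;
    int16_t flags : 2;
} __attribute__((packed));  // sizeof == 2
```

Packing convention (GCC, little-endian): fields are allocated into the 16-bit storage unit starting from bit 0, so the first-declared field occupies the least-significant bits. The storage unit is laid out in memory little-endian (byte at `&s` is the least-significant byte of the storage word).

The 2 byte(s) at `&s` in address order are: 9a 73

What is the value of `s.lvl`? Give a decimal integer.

[0]=0x9a [1]=0x73 (little-endian) → word 0x739a
cnt [0+:5] = (word>>0) & 0x1f = 26
lvl [5+:9] = (word>>5) & 0x1ff = 412  ←
flags [14+:2] = (word>>14) & 0x3 = 1

412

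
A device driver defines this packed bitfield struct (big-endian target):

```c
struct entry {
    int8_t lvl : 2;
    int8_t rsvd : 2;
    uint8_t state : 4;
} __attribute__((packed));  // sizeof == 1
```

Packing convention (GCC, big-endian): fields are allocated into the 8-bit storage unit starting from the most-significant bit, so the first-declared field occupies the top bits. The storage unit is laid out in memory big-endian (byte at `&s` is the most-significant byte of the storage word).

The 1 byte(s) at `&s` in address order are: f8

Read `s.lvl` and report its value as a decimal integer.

[0]=0xf8 (big-endian) → word 0xf8
lvl:2 @ bit 6 → (0xf8>>6)&0x3 = 0x3  ←
rsvd:2 @ bit 4 → (0xf8>>4)&0x3 = 0x3
state:4 @ bit 0 → (0xf8>>0)&0xf = 0x8
lvl signed 2b, MSB=1: 3 - 4 = -1

-1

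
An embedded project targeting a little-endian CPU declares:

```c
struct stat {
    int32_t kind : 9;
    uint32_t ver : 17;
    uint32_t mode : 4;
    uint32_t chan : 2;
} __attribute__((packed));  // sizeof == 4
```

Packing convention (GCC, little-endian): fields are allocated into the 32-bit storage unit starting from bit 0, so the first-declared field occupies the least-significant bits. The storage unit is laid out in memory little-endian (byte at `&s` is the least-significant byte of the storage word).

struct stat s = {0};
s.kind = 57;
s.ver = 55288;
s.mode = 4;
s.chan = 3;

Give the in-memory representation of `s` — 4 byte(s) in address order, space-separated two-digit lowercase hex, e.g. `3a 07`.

39 f0 af d1

kind (9b) val=57 bits=0x39 at bit 0: 0x00000039
ver (17b) val=55288 bits=0xd7f8 at bit 9: 0x01aff039
mode (4b) val=4 bits=0x4 at bit 26: 0x11aff039
chan (2b) val=3 bits=0x3 at bit 30: 0xd1aff039
word = 0xd1aff039 → little-endian bytes:
  [0]=0x39  [1]=0xf0  [2]=0xaf  [3]=0xd1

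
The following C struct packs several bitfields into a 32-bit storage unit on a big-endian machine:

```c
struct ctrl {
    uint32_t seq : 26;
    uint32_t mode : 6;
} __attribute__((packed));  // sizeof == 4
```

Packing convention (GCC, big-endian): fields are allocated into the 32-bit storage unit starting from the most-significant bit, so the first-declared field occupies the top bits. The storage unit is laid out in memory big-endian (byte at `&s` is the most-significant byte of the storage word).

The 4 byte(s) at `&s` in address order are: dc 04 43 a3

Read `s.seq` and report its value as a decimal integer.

[0]=0xdc [1]=0x04 [2]=0x43 [3]=0xa3 (big-endian) → word 0xdc0443a3
seq:26 @ bit 6 → (0xdc0443a3>>6)&0x3ffffff = 0x370110e  ←
mode:6 @ bit 0 → (0xdc0443a3>>0)&0x3f = 0x23

57676046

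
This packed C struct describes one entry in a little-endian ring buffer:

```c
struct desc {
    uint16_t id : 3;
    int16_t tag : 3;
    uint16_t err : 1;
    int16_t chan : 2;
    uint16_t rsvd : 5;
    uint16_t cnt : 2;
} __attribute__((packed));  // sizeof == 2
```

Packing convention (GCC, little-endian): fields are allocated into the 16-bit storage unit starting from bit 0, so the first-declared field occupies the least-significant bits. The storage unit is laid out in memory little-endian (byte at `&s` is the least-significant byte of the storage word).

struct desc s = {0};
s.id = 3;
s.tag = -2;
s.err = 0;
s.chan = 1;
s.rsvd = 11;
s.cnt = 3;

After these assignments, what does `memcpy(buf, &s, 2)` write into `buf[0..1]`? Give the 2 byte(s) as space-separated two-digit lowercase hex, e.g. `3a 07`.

b3 d6

id (3b) val=3 bits=0x3 at bit 0: 0x0003
tag (3b) val=-2 bits=0x6 at bit 3: 0x0033
err (1b) val=0 bits=0x0 at bit 6: 0x0033
chan (2b) val=1 bits=0x1 at bit 7: 0x00b3
rsvd (5b) val=11 bits=0xb at bit 9: 0x16b3
cnt (2b) val=3 bits=0x3 at bit 14: 0xd6b3
word = 0xd6b3 → little-endian bytes:
  [0]=0xb3  [1]=0xd6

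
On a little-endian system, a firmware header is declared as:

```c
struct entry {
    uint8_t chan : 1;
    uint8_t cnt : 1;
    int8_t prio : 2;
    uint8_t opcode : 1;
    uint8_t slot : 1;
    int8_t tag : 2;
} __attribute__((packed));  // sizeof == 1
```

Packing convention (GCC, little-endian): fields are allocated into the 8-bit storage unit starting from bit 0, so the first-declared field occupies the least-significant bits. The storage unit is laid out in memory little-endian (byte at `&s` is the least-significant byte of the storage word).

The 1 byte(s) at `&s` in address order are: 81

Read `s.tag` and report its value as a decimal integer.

[0]=0x81 (little-endian) → word 0x81
chan:1 @ bit 0 → (0x81>>0)&0x1 = 0x1
cnt:1 @ bit 1 → (0x81>>1)&0x1 = 0x0
prio:2 @ bit 2 → (0x81>>2)&0x3 = 0x0
opcode:1 @ bit 4 → (0x81>>4)&0x1 = 0x0
slot:1 @ bit 5 → (0x81>>5)&0x1 = 0x0
tag:2 @ bit 6 → (0x81>>6)&0x3 = 0x2  ←
tag signed 2b, MSB=1: 2 - 4 = -2

-2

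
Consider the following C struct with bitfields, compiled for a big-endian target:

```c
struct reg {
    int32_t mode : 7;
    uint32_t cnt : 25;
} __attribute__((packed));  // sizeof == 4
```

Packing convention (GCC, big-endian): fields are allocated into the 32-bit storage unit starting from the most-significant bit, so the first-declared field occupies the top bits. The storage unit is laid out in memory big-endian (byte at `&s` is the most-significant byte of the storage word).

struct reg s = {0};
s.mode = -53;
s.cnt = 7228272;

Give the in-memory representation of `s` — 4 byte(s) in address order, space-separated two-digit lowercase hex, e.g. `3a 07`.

mode (7b) val=-53 bits=0x4b at bit 25: 0x96000000
cnt (25b) val=7228272 bits=0x6e4b70 at bit 0: 0x966e4b70
word = 0x966e4b70 → big-endian bytes:
  [0]=0x96  [1]=0x6e  [2]=0x4b  [3]=0x70

96 6e 4b 70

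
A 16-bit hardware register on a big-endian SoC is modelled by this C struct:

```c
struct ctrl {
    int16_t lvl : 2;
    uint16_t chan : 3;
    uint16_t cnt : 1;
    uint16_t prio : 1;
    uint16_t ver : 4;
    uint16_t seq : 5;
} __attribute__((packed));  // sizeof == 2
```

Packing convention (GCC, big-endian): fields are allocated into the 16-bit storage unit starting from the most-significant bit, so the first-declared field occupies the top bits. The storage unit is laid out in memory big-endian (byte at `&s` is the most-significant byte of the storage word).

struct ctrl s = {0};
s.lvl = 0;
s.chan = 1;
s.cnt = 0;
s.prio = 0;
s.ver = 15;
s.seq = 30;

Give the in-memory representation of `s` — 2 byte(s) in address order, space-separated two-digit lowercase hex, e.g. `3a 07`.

09 fe

[14+:2] lvl=0 & 0x3 = 0x0; word=0x0000
[11+:3] chan=1 & 0x7 = 0x1; word=0x0800
[10+:1] cnt=0 & 0x1 = 0x0; word=0x0800
[9+:1] prio=0 & 0x1 = 0x0; word=0x0800
[5+:4] ver=15 & 0xf = 0xf; word=0x09e0
[0+:5] seq=30 & 0x1f = 0x1e; word=0x09fe
word = 0x09fe → big-endian bytes:
  [0]=0x09  [1]=0xfe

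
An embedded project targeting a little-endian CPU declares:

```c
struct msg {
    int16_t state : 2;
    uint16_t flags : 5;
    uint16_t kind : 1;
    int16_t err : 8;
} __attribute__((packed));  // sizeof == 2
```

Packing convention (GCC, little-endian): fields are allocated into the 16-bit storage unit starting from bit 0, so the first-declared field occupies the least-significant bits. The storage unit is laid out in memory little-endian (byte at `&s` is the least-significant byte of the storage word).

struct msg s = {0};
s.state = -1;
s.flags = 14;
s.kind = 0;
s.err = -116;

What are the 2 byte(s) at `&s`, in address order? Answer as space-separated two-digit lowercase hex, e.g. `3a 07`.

state (2b) val=-1 bits=0x3 at bit 0: 0x0003
flags (5b) val=14 bits=0xe at bit 2: 0x003b
kind (1b) val=0 bits=0x0 at bit 7: 0x003b
err (8b) val=-116 bits=0x8c at bit 8: 0x8c3b
word = 0x8c3b → little-endian bytes:
  [0]=0x3b  [1]=0x8c

3b 8c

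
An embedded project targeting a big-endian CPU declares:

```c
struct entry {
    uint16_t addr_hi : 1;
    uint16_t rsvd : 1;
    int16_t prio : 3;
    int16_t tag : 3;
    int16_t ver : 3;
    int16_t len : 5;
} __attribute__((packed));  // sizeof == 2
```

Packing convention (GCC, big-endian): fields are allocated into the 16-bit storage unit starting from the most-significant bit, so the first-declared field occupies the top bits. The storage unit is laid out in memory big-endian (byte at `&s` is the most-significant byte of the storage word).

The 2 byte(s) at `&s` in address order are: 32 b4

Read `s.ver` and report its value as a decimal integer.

[0]=0x32 [1]=0xb4 (big-endian) → word 0x32b4
addr_hi:1 @ bit 15 → (0x32b4>>15)&0x1 = 0x0
rsvd:1 @ bit 14 → (0x32b4>>14)&0x1 = 0x0
prio:3 @ bit 11 → (0x32b4>>11)&0x7 = 0x6
tag:3 @ bit 8 → (0x32b4>>8)&0x7 = 0x2
ver:3 @ bit 5 → (0x32b4>>5)&0x7 = 0x5  ←
len:5 @ bit 0 → (0x32b4>>0)&0x1f = 0x14
ver signed 3b, MSB=1: 5 - 8 = -3

-3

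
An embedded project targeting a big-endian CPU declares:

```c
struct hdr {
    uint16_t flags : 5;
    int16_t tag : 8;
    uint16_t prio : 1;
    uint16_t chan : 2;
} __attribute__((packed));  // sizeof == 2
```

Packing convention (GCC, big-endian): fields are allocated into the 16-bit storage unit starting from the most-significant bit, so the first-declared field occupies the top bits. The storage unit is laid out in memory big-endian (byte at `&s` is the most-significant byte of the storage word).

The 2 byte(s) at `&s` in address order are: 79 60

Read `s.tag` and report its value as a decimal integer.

[0]=0x79 [1]=0x60 (big-endian) → word 0x7960
flags:5 @ bit 11 → (0x7960>>11)&0x1f = 0xf
tag:8 @ bit 3 → (0x7960>>3)&0xff = 0x2c  ←
prio:1 @ bit 2 → (0x7960>>2)&0x1 = 0x0
chan:2 @ bit 0 → (0x7960>>0)&0x3 = 0x0
tag signed 8b, MSB=0: value = 44

44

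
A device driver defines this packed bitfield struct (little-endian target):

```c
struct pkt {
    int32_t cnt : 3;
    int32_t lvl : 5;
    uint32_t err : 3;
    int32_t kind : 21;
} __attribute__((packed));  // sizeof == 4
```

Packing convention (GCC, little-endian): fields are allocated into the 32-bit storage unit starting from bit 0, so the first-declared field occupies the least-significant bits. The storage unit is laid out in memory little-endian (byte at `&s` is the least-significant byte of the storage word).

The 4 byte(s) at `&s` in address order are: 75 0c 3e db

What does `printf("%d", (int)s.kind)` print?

[0]=0x75 [1]=0x0c [2]=0x3e [3]=0xdb (little-endian) → word 0xdb3e0c75
cnt [0+:3] = (word>>0) & 0x7 = 5
lvl [3+:5] = (word>>3) & 0x1f = 14
err [8+:3] = (word>>8) & 0x7 = 4
kind [11+:21] = (word>>11) & 0x1fffff = 1796033  ←
kind signed 21b, MSB=1: 1796033 - 2097152 = -301119

-301119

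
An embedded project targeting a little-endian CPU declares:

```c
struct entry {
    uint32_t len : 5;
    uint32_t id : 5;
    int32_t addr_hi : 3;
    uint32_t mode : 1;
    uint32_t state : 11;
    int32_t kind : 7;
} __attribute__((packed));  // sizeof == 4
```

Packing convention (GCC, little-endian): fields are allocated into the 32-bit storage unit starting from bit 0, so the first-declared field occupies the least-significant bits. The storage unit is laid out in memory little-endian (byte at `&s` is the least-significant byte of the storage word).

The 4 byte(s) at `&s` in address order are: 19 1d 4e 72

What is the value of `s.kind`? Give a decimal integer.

[0]=0x19 [1]=0x1d [2]=0x4e [3]=0x72 (little-endian) → word 0x724e1d19
len [0+:5] = (word>>0) & 0x1f = 25
id [5+:5] = (word>>5) & 0x1f = 8
addr_hi [10+:3] = (word>>10) & 0x7 = 7
mode [13+:1] = (word>>13) & 0x1 = 0
state [14+:11] = (word>>14) & 0x7ff = 312
kind [25+:7] = (word>>25) & 0x7f = 57  ←
kind signed 7b, MSB=0: value = 57

57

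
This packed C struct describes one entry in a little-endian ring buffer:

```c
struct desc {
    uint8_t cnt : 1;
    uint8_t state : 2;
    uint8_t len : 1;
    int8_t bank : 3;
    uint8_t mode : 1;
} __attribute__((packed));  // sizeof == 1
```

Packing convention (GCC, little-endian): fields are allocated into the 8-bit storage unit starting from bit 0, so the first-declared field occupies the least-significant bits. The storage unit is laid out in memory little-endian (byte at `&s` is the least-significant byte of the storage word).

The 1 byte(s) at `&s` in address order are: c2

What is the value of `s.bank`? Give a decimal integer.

[0]=0xc2 (little-endian) → word 0xc2
cnt:1 @ bit 0 → (0xc2>>0)&0x1 = 0x0
state:2 @ bit 1 → (0xc2>>1)&0x3 = 0x1
len:1 @ bit 3 → (0xc2>>3)&0x1 = 0x0
bank:3 @ bit 4 → (0xc2>>4)&0x7 = 0x4  ←
mode:1 @ bit 7 → (0xc2>>7)&0x1 = 0x1
bank signed 3b, MSB=1: 4 - 8 = -4

-4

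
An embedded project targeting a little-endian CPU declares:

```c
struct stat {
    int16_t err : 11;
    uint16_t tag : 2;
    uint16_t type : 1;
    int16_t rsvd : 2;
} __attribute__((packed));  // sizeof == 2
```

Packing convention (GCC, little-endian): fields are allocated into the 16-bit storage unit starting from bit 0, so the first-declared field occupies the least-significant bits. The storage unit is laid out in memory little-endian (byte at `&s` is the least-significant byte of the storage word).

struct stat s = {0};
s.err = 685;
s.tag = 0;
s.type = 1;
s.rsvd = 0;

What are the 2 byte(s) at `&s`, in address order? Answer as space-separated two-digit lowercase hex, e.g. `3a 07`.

ad 22

[0+:11] err=685 & 0x7ff = 0x2ad; word=0x02ad
[11+:2] tag=0 & 0x3 = 0x0; word=0x02ad
[13+:1] type=1 & 0x1 = 0x1; word=0x22ad
[14+:2] rsvd=0 & 0x3 = 0x0; word=0x22ad
word = 0x22ad → little-endian bytes:
  [0]=0xad  [1]=0x22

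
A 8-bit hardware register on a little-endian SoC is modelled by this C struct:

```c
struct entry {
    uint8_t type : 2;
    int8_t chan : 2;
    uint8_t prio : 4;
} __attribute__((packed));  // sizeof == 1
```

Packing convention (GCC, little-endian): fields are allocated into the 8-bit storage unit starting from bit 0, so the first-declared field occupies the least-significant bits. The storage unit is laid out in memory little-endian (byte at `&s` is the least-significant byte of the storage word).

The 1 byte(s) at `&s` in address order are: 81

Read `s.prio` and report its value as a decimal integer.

[0]=0x81 (little-endian) → word 0x81
type [0+:2] = (word>>0) & 0x3 = 1
chan [2+:2] = (word>>2) & 0x3 = 0
prio [4+:4] = (word>>4) & 0xf = 8  ←

8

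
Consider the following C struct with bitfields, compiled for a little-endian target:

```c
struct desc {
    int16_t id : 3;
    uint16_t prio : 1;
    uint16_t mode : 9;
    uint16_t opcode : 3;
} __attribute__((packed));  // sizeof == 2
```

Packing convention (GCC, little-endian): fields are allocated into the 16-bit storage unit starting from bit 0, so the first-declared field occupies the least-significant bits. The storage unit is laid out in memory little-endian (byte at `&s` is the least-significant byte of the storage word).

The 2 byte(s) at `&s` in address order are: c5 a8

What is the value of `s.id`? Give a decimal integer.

[0]=0xc5 [1]=0xa8 (little-endian) → word 0xa8c5
id:3 @ bit 0 → (0xa8c5>>0)&0x7 = 0x5  ←
prio:1 @ bit 3 → (0xa8c5>>3)&0x1 = 0x0
mode:9 @ bit 4 → (0xa8c5>>4)&0x1ff = 0x8c
opcode:3 @ bit 13 → (0xa8c5>>13)&0x7 = 0x5
id signed 3b, MSB=1: 5 - 8 = -3

-3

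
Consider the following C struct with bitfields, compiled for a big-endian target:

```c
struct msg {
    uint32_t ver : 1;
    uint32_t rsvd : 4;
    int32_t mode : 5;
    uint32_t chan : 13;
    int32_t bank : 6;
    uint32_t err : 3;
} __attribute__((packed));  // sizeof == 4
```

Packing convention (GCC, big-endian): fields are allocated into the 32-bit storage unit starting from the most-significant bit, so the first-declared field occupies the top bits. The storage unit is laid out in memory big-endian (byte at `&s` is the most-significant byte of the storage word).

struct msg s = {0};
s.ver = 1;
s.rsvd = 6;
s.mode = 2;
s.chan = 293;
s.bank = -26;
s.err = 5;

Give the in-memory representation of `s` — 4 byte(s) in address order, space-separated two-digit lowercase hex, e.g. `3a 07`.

b0 82 4b 35

[31+:1] ver=1 & 0x1 = 0x1; word=0x80000000
[27+:4] rsvd=6 & 0xf = 0x6; word=0xb0000000
[22+:5] mode=2 & 0x1f = 0x2; word=0xb0800000
[9+:13] chan=293 & 0x1fff = 0x125; word=0xb0824a00
[3+:6] bank=-26 & 0x3f = 0x26; word=0xb0824b30
[0+:3] err=5 & 0x7 = 0x5; word=0xb0824b35
word = 0xb0824b35 → big-endian bytes:
  [0]=0xb0  [1]=0x82  [2]=0x4b  [3]=0x35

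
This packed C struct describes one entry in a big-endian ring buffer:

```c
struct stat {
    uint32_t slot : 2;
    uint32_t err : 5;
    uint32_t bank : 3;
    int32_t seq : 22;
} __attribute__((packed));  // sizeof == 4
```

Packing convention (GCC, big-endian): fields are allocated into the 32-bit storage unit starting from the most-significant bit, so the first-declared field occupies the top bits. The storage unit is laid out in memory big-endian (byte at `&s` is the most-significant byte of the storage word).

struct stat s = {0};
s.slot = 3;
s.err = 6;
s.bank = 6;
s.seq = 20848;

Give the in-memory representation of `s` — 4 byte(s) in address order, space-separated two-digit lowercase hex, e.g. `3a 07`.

slot (2b) val=3 bits=0x3 at bit 30: 0xc0000000
err (5b) val=6 bits=0x6 at bit 25: 0xcc000000
bank (3b) val=6 bits=0x6 at bit 22: 0xcd800000
seq (22b) val=20848 bits=0x5170 at bit 0: 0xcd805170
word = 0xcd805170 → big-endian bytes:
  [0]=0xcd  [1]=0x80  [2]=0x51  [3]=0x70

cd 80 51 70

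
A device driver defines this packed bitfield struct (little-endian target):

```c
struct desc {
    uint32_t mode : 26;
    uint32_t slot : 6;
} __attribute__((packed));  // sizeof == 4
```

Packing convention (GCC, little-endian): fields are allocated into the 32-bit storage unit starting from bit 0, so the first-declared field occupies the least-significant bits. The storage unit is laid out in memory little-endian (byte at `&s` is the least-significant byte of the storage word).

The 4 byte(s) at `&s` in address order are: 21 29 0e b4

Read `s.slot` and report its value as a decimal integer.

[0]=0x21 [1]=0x29 [2]=0x0e [3]=0xb4 (little-endian) → word 0xb40e2921
mode:26 @ bit 0 → (0xb40e2921>>0)&0x3ffffff = 0xe2921
slot:6 @ bit 26 → (0xb40e2921>>26)&0x3f = 0x2d  ←

45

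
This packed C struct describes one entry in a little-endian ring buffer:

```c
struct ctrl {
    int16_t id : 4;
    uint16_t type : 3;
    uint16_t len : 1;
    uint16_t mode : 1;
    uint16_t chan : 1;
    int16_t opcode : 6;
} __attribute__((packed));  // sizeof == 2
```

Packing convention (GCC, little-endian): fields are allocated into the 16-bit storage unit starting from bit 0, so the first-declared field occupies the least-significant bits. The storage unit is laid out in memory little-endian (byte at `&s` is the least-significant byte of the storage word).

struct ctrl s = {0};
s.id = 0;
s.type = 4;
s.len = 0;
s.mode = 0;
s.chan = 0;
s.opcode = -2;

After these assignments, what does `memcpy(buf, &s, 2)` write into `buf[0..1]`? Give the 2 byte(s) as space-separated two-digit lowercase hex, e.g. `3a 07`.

[0+:4] id=0 & 0xf = 0x0; word=0x0000
[4+:3] type=4 & 0x7 = 0x4; word=0x0040
[7+:1] len=0 & 0x1 = 0x0; word=0x0040
[8+:1] mode=0 & 0x1 = 0x0; word=0x0040
[9+:1] chan=0 & 0x1 = 0x0; word=0x0040
[10+:6] opcode=-2 & 0x3f = 0x3e; word=0xf840
word = 0xf840 → little-endian bytes:
  [0]=0x40  [1]=0xf8

40 f8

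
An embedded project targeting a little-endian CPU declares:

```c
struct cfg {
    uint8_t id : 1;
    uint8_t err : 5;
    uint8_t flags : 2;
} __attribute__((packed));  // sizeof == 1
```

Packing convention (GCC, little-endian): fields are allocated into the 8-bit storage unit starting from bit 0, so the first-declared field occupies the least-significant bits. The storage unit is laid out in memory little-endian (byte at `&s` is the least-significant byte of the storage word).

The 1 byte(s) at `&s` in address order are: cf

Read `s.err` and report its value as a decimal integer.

7

[0]=0xcf (little-endian) → word 0xcf
id:1 @ bit 0 → (0xcf>>0)&0x1 = 0x1
err:5 @ bit 1 → (0xcf>>1)&0x1f = 0x7  ←
flags:2 @ bit 6 → (0xcf>>6)&0x3 = 0x3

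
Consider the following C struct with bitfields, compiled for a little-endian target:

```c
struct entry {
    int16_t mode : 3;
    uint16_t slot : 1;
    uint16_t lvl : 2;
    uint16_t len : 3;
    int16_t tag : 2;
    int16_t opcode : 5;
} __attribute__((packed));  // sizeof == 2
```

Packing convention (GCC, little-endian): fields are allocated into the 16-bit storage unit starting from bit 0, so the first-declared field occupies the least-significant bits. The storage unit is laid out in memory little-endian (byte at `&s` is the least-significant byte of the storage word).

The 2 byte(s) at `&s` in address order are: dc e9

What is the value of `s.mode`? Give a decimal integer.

-4

[0]=0xdc [1]=0xe9 (little-endian) → word 0xe9dc
mode [0+:3] = (word>>0) & 0x7 = 4  ←
slot [3+:1] = (word>>3) & 0x1 = 1
lvl [4+:2] = (word>>4) & 0x3 = 1
len [6+:3] = (word>>6) & 0x7 = 7
tag [9+:2] = (word>>9) & 0x3 = 0
opcode [11+:5] = (word>>11) & 0x1f = 29
mode signed 3b, MSB=1: 4 - 8 = -4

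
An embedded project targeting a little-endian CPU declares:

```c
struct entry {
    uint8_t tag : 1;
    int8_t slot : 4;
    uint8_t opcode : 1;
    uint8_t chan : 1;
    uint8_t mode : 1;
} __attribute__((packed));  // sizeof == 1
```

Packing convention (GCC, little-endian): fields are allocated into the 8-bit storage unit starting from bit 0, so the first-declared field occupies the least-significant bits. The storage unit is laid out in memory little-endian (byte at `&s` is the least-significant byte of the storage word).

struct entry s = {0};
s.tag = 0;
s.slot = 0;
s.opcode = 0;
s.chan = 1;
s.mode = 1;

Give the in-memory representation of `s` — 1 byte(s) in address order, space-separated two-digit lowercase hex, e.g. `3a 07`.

tag (1b) val=0 bits=0x0 at bit 0: 0x00
slot (4b) val=0 bits=0x0 at bit 1: 0x00
opcode (1b) val=0 bits=0x0 at bit 5: 0x00
chan (1b) val=1 bits=0x1 at bit 6: 0x40
mode (1b) val=1 bits=0x1 at bit 7: 0xc0
word = 0xc0 → little-endian bytes:
  [0]=0xc0

c0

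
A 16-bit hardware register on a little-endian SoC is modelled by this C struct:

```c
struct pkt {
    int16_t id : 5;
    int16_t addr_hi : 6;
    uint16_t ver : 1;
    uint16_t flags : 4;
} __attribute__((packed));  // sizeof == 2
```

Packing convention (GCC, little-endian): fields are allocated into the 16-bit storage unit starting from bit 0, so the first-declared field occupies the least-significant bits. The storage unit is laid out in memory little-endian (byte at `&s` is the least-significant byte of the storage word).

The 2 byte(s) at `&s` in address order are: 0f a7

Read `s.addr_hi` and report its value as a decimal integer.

[0]=0x0f [1]=0xa7 (little-endian) → word 0xa70f
id [0+:5] = (word>>0) & 0x1f = 15
addr_hi [5+:6] = (word>>5) & 0x3f = 56  ←
ver [11+:1] = (word>>11) & 0x1 = 0
flags [12+:4] = (word>>12) & 0xf = 10
addr_hi signed 6b, MSB=1: 56 - 64 = -8

-8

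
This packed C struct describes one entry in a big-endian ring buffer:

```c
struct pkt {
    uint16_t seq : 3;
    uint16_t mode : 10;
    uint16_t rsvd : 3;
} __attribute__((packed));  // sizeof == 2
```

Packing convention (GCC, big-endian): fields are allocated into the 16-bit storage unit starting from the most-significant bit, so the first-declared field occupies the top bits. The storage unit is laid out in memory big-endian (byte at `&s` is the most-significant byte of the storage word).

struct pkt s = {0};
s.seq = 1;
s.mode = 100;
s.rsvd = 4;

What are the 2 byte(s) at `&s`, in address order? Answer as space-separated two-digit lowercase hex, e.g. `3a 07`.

23 24

[13+:3] seq=1 & 0x7 = 0x1; word=0x2000
[3+:10] mode=100 & 0x3ff = 0x64; word=0x2320
[0+:3] rsvd=4 & 0x7 = 0x4; word=0x2324
word = 0x2324 → big-endian bytes:
  [0]=0x23  [1]=0x24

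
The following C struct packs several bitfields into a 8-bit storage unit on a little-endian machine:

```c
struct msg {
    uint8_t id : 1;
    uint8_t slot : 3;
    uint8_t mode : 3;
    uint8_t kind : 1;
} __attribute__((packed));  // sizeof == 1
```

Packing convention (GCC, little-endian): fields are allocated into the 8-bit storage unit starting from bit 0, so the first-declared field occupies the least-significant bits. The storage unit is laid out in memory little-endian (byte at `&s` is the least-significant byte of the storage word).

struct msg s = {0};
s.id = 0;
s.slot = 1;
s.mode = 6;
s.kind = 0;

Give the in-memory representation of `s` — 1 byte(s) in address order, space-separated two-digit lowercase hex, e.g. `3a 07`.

62

id (1b) val=0 bits=0x0 at bit 0: 0x00
slot (3b) val=1 bits=0x1 at bit 1: 0x02
mode (3b) val=6 bits=0x6 at bit 4: 0x62
kind (1b) val=0 bits=0x0 at bit 7: 0x62
word = 0x62 → little-endian bytes:
  [0]=0x62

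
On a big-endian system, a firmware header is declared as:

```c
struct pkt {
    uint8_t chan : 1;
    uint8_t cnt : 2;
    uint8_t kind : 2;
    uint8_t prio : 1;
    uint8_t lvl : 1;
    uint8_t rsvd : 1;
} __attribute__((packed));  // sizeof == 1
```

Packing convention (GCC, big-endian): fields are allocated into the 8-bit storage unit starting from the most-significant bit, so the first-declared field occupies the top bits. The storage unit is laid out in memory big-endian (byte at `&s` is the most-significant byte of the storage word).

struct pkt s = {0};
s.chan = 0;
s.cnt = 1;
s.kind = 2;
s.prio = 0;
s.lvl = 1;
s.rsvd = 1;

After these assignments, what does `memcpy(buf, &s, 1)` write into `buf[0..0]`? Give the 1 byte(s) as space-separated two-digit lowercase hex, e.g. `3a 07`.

chan (1b) val=0 bits=0x0 at bit 7: 0x00
cnt (2b) val=1 bits=0x1 at bit 5: 0x20
kind (2b) val=2 bits=0x2 at bit 3: 0x30
prio (1b) val=0 bits=0x0 at bit 2: 0x30
lvl (1b) val=1 bits=0x1 at bit 1: 0x32
rsvd (1b) val=1 bits=0x1 at bit 0: 0x33
word = 0x33 → big-endian bytes:
  [0]=0x33

33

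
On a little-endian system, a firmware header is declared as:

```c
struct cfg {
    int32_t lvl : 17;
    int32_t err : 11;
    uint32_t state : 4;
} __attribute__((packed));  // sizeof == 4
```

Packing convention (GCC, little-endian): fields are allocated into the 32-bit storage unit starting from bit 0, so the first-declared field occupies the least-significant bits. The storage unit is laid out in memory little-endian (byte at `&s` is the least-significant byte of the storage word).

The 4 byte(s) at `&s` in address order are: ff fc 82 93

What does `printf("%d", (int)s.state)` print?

9

[0]=0xff [1]=0xfc [2]=0x82 [3]=0x93 (little-endian) → word 0x9382fcff
lvl:17 @ bit 0 → (0x9382fcff>>0)&0x1ffff = 0xfcff
err:11 @ bit 17 → (0x9382fcff>>17)&0x7ff = 0x1c1
state:4 @ bit 28 → (0x9382fcff>>28)&0xf = 0x9  ←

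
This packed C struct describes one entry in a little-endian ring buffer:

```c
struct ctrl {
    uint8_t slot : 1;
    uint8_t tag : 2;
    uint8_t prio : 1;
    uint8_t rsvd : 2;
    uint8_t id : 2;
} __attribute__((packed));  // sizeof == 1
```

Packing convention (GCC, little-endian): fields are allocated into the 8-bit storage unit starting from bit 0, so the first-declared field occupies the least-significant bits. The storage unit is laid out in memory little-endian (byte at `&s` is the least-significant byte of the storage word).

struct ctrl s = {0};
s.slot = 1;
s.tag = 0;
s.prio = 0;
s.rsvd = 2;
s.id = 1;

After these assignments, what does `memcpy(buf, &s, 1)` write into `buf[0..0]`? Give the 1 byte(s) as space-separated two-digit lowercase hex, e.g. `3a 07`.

61

slot:1 = 1 → 0x1 << 0 → word 0x01
tag:2 = 0 → 0x0 << 1 → word 0x01
prio:1 = 0 → 0x0 << 3 → word 0x01
rsvd:2 = 2 → 0x2 << 4 → word 0x21
id:2 = 1 → 0x1 << 6 → word 0x61
word = 0x61 → little-endian bytes:
  [0]=0x61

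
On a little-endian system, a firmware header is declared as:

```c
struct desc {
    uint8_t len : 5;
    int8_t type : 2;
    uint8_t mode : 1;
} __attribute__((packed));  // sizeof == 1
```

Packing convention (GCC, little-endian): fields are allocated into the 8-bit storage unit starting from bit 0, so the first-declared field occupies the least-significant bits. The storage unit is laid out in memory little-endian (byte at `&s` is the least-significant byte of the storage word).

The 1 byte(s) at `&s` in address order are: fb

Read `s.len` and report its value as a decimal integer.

27

[0]=0xfb (little-endian) → word 0xfb
len:5 @ bit 0 → (0xfb>>0)&0x1f = 0x1b  ←
type:2 @ bit 5 → (0xfb>>5)&0x3 = 0x3
mode:1 @ bit 7 → (0xfb>>7)&0x1 = 0x1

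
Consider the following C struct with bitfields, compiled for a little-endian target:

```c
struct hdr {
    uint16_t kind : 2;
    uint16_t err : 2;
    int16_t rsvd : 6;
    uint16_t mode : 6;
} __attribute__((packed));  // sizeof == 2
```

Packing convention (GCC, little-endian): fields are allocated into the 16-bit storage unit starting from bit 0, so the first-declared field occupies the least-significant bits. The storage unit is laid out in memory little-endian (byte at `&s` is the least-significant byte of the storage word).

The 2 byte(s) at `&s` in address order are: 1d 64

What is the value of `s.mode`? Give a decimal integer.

25

[0]=0x1d [1]=0x64 (little-endian) → word 0x641d
kind:2 @ bit 0 → (0x641d>>0)&0x3 = 0x1
err:2 @ bit 2 → (0x641d>>2)&0x3 = 0x3
rsvd:6 @ bit 4 → (0x641d>>4)&0x3f = 0x1
mode:6 @ bit 10 → (0x641d>>10)&0x3f = 0x19  ←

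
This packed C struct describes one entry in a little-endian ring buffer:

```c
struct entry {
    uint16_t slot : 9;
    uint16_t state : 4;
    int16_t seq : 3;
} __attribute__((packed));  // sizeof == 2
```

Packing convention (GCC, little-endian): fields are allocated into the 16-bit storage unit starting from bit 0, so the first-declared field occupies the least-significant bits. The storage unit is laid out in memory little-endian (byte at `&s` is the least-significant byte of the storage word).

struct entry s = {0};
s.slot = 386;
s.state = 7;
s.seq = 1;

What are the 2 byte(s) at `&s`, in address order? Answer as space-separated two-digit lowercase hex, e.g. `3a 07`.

82 2f

slot:9 = 386 → 0x182 << 0 → word 0x0182
state:4 = 7 → 0x7 << 9 → word 0x0f82
seq:3 = 1 → 0x1 << 13 → word 0x2f82
word = 0x2f82 → little-endian bytes:
  [0]=0x82  [1]=0x2f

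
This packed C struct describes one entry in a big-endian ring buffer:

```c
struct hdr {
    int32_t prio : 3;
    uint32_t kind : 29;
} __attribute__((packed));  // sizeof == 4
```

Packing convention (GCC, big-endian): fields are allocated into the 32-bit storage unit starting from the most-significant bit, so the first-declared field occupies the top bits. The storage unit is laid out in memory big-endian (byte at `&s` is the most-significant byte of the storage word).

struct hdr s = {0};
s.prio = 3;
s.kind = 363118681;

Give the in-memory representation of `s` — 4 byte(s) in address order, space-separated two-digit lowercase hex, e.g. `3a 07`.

75 a4 c0 59

prio:3 = 3 → 0x3 << 29 → word 0x60000000
kind:29 = 363118681 → 0x15a4c059 << 0 → word 0x75a4c059
word = 0x75a4c059 → big-endian bytes:
  [0]=0x75  [1]=0xa4  [2]=0xc0  [3]=0x59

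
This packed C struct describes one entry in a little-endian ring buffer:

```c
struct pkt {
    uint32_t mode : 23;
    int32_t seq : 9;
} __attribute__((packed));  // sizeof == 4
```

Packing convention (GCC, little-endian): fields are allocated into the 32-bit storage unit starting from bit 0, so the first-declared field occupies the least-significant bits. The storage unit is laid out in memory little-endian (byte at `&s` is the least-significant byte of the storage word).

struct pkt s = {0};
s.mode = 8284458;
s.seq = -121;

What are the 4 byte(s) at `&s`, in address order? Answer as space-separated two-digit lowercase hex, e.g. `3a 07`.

2a 69 fe c3

[0+:23] mode=8284458 & 0x7fffff = 0x7e692a; word=0x007e692a
[23+:9] seq=-121 & 0x1ff = 0x187; word=0xc3fe692a
word = 0xc3fe692a → little-endian bytes:
  [0]=0x2a  [1]=0x69  [2]=0xfe  [3]=0xc3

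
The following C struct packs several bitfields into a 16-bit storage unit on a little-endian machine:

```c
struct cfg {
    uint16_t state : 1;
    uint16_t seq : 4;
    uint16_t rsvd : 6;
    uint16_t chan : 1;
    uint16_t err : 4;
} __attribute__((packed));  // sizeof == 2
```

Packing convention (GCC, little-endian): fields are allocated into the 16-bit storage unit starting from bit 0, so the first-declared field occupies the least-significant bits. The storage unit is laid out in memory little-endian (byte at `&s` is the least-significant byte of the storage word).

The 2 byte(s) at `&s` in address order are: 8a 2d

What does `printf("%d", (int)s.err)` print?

[0]=0x8a [1]=0x2d (little-endian) → word 0x2d8a
state [0+:1] = (word>>0) & 0x1 = 0
seq [1+:4] = (word>>1) & 0xf = 5
rsvd [5+:6] = (word>>5) & 0x3f = 44
chan [11+:1] = (word>>11) & 0x1 = 1
err [12+:4] = (word>>12) & 0xf = 2  ←

2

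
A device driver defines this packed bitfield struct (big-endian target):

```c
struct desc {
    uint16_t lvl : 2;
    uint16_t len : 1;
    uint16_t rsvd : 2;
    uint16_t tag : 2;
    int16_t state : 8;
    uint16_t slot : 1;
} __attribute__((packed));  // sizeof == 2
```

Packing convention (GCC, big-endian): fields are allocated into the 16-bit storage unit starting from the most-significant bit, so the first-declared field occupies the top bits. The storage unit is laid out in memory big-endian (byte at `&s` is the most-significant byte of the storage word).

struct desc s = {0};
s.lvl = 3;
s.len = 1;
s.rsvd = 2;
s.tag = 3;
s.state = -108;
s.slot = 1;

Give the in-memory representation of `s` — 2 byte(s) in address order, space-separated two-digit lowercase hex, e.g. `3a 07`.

lvl:2 = 3 → 0x3 << 14 → word 0xc000
len:1 = 1 → 0x1 << 13 → word 0xe000
rsvd:2 = 2 → 0x2 << 11 → word 0xf000
tag:2 = 3 → 0x3 << 9 → word 0xf600
state:8 = -108 → 0x94 << 1 → word 0xf728
slot:1 = 1 → 0x1 << 0 → word 0xf729
word = 0xf729 → big-endian bytes:
  [0]=0xf7  [1]=0x29

f7 29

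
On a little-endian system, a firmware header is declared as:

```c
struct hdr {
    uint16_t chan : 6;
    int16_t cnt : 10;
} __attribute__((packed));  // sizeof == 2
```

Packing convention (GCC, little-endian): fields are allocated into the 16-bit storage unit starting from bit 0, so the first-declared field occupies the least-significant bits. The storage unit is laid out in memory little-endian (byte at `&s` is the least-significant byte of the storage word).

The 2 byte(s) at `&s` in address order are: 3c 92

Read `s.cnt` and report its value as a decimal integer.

[0]=0x3c [1]=0x92 (little-endian) → word 0x923c
chan [0+:6] = (word>>0) & 0x3f = 60
cnt [6+:10] = (word>>6) & 0x3ff = 584  ←
cnt signed 10b, MSB=1: 584 - 1024 = -440

-440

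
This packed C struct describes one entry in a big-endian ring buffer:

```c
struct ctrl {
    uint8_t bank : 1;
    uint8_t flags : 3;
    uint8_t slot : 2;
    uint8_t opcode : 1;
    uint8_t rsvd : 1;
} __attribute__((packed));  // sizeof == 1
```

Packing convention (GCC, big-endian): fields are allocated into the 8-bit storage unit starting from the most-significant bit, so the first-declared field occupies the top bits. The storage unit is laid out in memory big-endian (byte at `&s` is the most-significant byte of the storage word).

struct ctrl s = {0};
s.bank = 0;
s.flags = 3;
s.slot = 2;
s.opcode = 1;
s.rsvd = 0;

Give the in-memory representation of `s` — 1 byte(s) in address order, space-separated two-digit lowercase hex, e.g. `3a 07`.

bank:1 = 0 → 0x0 << 7 → word 0x00
flags:3 = 3 → 0x3 << 4 → word 0x30
slot:2 = 2 → 0x2 << 2 → word 0x38
opcode:1 = 1 → 0x1 << 1 → word 0x3a
rsvd:1 = 0 → 0x0 << 0 → word 0x3a
word = 0x3a → big-endian bytes:
  [0]=0x3a

3a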